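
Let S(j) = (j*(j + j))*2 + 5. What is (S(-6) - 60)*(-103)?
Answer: -9167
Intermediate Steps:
S(j) = 5 + 4*j² (S(j) = (j*(2*j))*2 + 5 = (2*j²)*2 + 5 = 4*j² + 5 = 5 + 4*j²)
(S(-6) - 60)*(-103) = ((5 + 4*(-6)²) - 60)*(-103) = ((5 + 4*36) - 60)*(-103) = ((5 + 144) - 60)*(-103) = (149 - 60)*(-103) = 89*(-103) = -9167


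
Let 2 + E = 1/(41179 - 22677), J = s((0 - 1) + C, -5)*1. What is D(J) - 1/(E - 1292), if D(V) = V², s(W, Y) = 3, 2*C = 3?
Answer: 215492785/23941587 ≈ 9.0008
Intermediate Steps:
C = 3/2 (C = (½)*3 = 3/2 ≈ 1.5000)
J = 3 (J = 3*1 = 3)
E = -37003/18502 (E = -2 + 1/(41179 - 22677) = -2 + 1/18502 = -37003/18502 ≈ -1.9999)
D(J) - 1/(E - 1292) = 3² - 1/(-37003/18502 - 1292) = 9 - 1/(-23941587/18502) = 9 - 1*(-18502/23941587) = 9 + 18502/23941587 = 215492785/23941587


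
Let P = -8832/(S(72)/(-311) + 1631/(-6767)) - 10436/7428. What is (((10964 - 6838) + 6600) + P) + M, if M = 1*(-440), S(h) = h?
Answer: 53509344687133/1846721505 ≈ 28975.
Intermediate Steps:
M = -440
P = 34513967286703/1846721505 (P = -8832/(72/(-311) + 1631/(-6767)) - 10436/7428 = -8832/(72*(-1/311) + 1631*(-1/6767)) - 10436*1/7428 = -8832/(-72/311 - 1631/6767) - 2609/1857 = -8832/(-994465/2104537) - 2609/1857 = -8832*(-2104537/994465) - 2609/1857 = 18587270784/994465 - 2609/1857 = 34513967286703/1846721505 ≈ 18689.)
(((10964 - 6838) + 6600) + P) + M = (((10964 - 6838) + 6600) + 34513967286703/1846721505) - 440 = ((4126 + 6600) + 34513967286703/1846721505) - 440 = (10726 + 34513967286703/1846721505) - 440 = 54321902149333/1846721505 - 440 = 53509344687133/1846721505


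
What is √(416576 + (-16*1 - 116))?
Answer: 2*√104111 ≈ 645.32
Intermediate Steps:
√(416576 + (-16*1 - 116)) = √(416576 + (-16 - 116)) = √(416576 - 132) = √416444 = 2*√104111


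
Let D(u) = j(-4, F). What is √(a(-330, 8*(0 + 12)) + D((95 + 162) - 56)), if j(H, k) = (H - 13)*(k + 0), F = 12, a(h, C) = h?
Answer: I*√534 ≈ 23.108*I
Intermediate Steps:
j(H, k) = k*(-13 + H) (j(H, k) = (-13 + H)*k = k*(-13 + H))
D(u) = -204 (D(u) = 12*(-13 - 4) = 12*(-17) = -204)
√(a(-330, 8*(0 + 12)) + D((95 + 162) - 56)) = √(-330 - 204) = √(-534) = I*√534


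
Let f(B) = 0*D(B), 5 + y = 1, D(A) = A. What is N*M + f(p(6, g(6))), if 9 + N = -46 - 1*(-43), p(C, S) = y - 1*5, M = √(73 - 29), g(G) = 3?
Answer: -24*√11 ≈ -79.599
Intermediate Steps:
y = -4 (y = -5 + 1 = -4)
M = 2*√11 (M = √44 = 2*√11 ≈ 6.6332)
p(C, S) = -9 (p(C, S) = -4 - 1*5 = -4 - 5 = -9)
f(B) = 0 (f(B) = 0*B = 0)
N = -12 (N = -9 + (-46 - 1*(-43)) = -9 + (-46 + 43) = -9 - 3 = -12)
N*M + f(p(6, g(6))) = -24*√11 + 0 = -24*√11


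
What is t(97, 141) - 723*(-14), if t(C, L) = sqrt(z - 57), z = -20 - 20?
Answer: 10122 + I*sqrt(97) ≈ 10122.0 + 9.8489*I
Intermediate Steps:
z = -40
t(C, L) = I*sqrt(97) (t(C, L) = sqrt(-40 - 57) = sqrt(-97) = I*sqrt(97))
t(97, 141) - 723*(-14) = I*sqrt(97) - 723*(-14) = I*sqrt(97) + 10122 = 10122 + I*sqrt(97)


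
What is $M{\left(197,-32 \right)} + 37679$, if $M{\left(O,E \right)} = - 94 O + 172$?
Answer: $19333$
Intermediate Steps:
$M{\left(O,E \right)} = 172 - 94 O$
$M{\left(197,-32 \right)} + 37679 = \left(172 - 18518\right) + 37679 = -18346 + 37679 = 19333$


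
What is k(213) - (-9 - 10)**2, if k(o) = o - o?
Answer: -361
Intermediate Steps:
k(o) = 0
k(213) - (-9 - 10)**2 = 0 - (-9 - 10)**2 = 0 - 1*(-19)**2 = 0 - 1*361 = 0 - 361 = -361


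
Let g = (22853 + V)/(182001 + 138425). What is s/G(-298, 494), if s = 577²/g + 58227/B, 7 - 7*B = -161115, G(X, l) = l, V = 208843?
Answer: 330547031466941/354647567664 ≈ 932.04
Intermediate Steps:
B = 161122/7 (B = 1 - ⅐*(-161115) = 1 + 161115/7 = 161122/7 ≈ 23017.)
g = 115848/160213 (g = (22853 + 208843)/(182001 + 138425) = 231696/320426 = 231696*(1/320426) = 115848/160213 ≈ 0.72309)
s = 330547031466941/717910056 (s = 577²/(115848/160213) + 58227/(161122/7) = 332929*(160213/115848) + 58227*(7/161122) = 53339553877/115848 + 31353/12394 = 330547031466941/717910056 ≈ 4.6043e+5)
s/G(-298, 494) = (330547031466941/717910056)/494 = (330547031466941/717910056)*(1/494) = 330547031466941/354647567664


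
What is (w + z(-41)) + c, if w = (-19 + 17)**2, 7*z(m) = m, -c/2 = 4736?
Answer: -66317/7 ≈ -9473.9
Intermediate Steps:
c = -9472 (c = -2*4736 = -9472)
z(m) = m/7
w = 4 (w = (-2)**2 = 4)
(w + z(-41)) + c = (4 + (1/7)*(-41)) - 9472 = (4 - 41/7) - 9472 = -13/7 - 9472 = -66317/7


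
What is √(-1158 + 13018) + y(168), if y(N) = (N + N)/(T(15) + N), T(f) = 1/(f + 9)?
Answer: 8064/4033 + 2*√2965 ≈ 110.90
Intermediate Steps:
T(f) = 1/(9 + f)
y(N) = 2*N/(1/24 + N) (y(N) = (N + N)/(1/(9 + 15) + N) = (2*N)/(1/24 + N) = 2*N/(1/24 + N))
√(-1158 + 13018) + y(168) = √(-1158 + 13018) + 48*168/(1 + 24*168) = √11860 + 48*168/(1 + 4032) = 2*√2965 + 48*168/4033 = 2*√2965 + 48*168*(1/4033) = 2*√2965 + 8064/4033 = 8064/4033 + 2*√2965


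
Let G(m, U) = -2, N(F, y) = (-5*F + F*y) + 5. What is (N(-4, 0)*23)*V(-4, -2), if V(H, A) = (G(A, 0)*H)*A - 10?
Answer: -14950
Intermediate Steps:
N(F, y) = 5 - 5*F + F*y
V(H, A) = -10 - 2*A*H (V(H, A) = (-2*H)*A - 10 = -2*A*H - 10 = -10 - 2*A*H)
(N(-4, 0)*23)*V(-4, -2) = ((5 - 5*(-4) - 4*0)*23)*(-10 - 2*(-2)*(-4)) = ((5 + 20 + 0)*23)*(-10 - 16) = (25*23)*(-26) = 575*(-26) = -14950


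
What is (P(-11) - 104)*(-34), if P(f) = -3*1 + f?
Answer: 4012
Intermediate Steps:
P(f) = -3 + f
(P(-11) - 104)*(-34) = ((-3 - 11) - 104)*(-34) = (-14 - 104)*(-34) = -118*(-34) = 4012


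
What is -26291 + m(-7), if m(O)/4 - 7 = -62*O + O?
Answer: -24555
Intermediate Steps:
m(O) = 28 - 244*O (m(O) = 28 + 4*(-62*O + O) = 28 + 4*(-61*O) = 28 - 244*O)
-26291 + m(-7) = -26291 + (28 - 244*(-7)) = -26291 + (28 + 1708) = -26291 + 1736 = -24555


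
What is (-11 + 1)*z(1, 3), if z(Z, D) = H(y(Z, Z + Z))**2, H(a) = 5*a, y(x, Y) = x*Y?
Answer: -1000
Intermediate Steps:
y(x, Y) = Y*x
z(Z, D) = 100*Z**4 (z(Z, D) = (5*((Z + Z)*Z))**2 = (5*((2*Z)*Z))**2 = (5*(2*Z**2))**2 = (10*Z**2)**2 = 100*Z**4)
(-11 + 1)*z(1, 3) = (-11 + 1)*(100*1**4) = -1000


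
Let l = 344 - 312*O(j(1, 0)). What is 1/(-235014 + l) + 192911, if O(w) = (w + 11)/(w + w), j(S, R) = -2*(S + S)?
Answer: 45217759666/234397 ≈ 1.9291e+5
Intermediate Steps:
j(S, R) = -4*S
O(w) = (11 + w)/(2*w) (O(w) = (11 + w)/((2*w)) = (11 + w)*(1/(2*w)) = (11 + w)/(2*w))
l = 617 (l = 344 - 156*(11 - 4*1)/((-4*1)) = 344 - 156*(11 - 4)/(-4) = 344 - 156*(-1)*7/4 = 344 - 312*(-7/8) = 344 + 273 = 617)
1/(-235014 + l) + 192911 = 1/(-235014 + 617) + 192911 = 1/(-234397) + 192911 = -1/234397 + 192911 = 45217759666/234397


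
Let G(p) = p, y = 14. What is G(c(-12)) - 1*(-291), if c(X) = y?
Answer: 305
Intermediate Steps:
c(X) = 14
G(c(-12)) - 1*(-291) = 14 - 1*(-291) = 14 + 291 = 305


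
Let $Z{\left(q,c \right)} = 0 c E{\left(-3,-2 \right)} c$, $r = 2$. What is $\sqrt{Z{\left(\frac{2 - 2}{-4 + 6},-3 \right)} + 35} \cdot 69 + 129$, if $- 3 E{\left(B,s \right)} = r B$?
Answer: $129 + 69 \sqrt{35} \approx 537.21$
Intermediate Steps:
$E{\left(B,s \right)} = - \frac{2 B}{3}$
$Z{\left(q,c \right)} = 0$ ($Z{\left(q,c \right)} = 0 c \left(\left(- \frac{2}{3}\right) \left(-3\right)\right) c = 0 c 2 c = 0 \cdot 2 c c = 0 \cdot 2 c^{2} = 0$)
$\sqrt{Z{\left(\frac{2 - 2}{-4 + 6},-3 \right)} + 35} \cdot 69 + 129 = \sqrt{0 + 35} \cdot 69 + 129 = \sqrt{35} \cdot 69 + 129 = 69 \sqrt{35} + 129 = 129 + 69 \sqrt{35}$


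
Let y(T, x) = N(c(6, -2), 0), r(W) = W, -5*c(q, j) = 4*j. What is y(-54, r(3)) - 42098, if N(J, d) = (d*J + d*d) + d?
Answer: -42098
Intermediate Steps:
c(q, j) = -4*j/5
N(J, d) = d + d² + J*d (N(J, d) = (J*d + d²) + d = (d² + J*d) + d = d + d² + J*d)
y(T, x) = 0 (y(T, x) = 0*(1 - ⅘*(-2) + 0) = 0*(1 + 8/5 + 0) = 0*(13/5) = 0)
y(-54, r(3)) - 42098 = 0 - 42098 = -42098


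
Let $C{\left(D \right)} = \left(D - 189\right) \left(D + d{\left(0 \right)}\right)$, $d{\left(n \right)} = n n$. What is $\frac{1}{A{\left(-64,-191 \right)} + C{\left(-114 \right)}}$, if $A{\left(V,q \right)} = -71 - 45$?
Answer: $\frac{1}{34426} \approx 2.9048 \cdot 10^{-5}$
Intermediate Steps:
$A{\left(V,q \right)} = -116$
$d{\left(n \right)} = n^{2}$
$C{\left(D \right)} = D \left(-189 + D\right)$ ($C{\left(D \right)} = \left(D - 189\right) \left(D + 0^{2}\right) = \left(-189 + D\right) \left(D + 0\right) = \left(-189 + D\right) D = D \left(-189 + D\right)$)
$\frac{1}{A{\left(-64,-191 \right)} + C{\left(-114 \right)}} = \frac{1}{-116 - 114 \left(-189 - 114\right)} = \frac{1}{-116 - -34542} = \frac{1}{-116 + 34542} = \frac{1}{34426}$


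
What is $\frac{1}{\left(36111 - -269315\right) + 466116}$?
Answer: $\frac{1}{771542} \approx 1.2961 \cdot 10^{-6}$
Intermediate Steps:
$\frac{1}{\left(36111 - -269315\right) + 466116} = \frac{1}{\left(36111 + 269315\right) + 466116} = \frac{1}{305426 + 466116} = \frac{1}{771542}$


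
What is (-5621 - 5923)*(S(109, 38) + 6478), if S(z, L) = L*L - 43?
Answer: -90955176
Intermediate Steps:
S(z, L) = -43 + L**2 (S(z, L) = L**2 - 43 = -43 + L**2)
(-5621 - 5923)*(S(109, 38) + 6478) = (-5621 - 5923)*((-43 + 38**2) + 6478) = -11544*((-43 + 1444) + 6478) = -11544*(1401 + 6478) = -11544*7879 = -90955176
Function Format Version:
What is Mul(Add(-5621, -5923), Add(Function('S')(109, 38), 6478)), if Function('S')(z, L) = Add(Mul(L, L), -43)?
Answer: -90955176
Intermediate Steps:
Function('S')(z, L) = Add(-43, Pow(L, 2)) (Function('S')(z, L) = Add(Pow(L, 2), -43) = Add(-43, Pow(L, 2)))
Mul(Add(-5621, -5923), Add(Function('S')(109, 38), 6478)) = Mul(Add(-5621, -5923), Add(Add(-43, Pow(38, 2)), 6478)) = Mul(-11544, Add(Add(-43, 1444), 6478)) = Mul(-11544, Add(1401, 6478)) = Mul(-11544, 7879) = -90955176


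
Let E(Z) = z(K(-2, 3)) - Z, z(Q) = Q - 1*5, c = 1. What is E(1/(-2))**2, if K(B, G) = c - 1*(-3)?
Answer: 1/4 ≈ 0.25000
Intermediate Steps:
K(B, G) = 4 (K(B, G) = 1 - 1*(-3) = 1 + 3 = 4)
z(Q) = -5 + Q (z(Q) = Q - 5 = -5 + Q)
E(Z) = -1 - Z (E(Z) = (-5 + 4) - Z = -1 - Z)
E(1/(-2))**2 = (-1 - 1/(-2))**2 = (-1 - 1*(-1/2))**2 = (-1 + 1/2)**2 = (-1/2)**2 = 1/4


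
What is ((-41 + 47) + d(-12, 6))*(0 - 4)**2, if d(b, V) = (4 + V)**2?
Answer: 1696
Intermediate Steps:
((-41 + 47) + d(-12, 6))*(0 - 4)**2 = ((-41 + 47) + (4 + 6)**2)*(0 - 4)**2 = (6 + 10**2)*(-4)**2 = (6 + 100)*16 = 106*16 = 1696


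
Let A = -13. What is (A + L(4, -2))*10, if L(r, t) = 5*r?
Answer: 70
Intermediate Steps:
(A + L(4, -2))*10 = (-13 + 5*4)*10 = (-13 + 20)*10 = 7*10 = 70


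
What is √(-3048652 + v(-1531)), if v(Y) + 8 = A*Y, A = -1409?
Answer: I*√891481 ≈ 944.18*I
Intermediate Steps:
v(Y) = -8 - 1409*Y
√(-3048652 + v(-1531)) = √(-3048652 + (-8 - 1409*(-1531))) = √(-3048652 + (-8 + 2157179)) = √(-3048652 + 2157171) = √(-891481) = I*√891481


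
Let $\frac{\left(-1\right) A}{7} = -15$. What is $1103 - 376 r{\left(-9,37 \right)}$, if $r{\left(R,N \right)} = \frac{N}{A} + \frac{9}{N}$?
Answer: $\frac{3415091}{3885} \approx 879.04$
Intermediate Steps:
$A = 105$ ($A = \left(-7\right) \left(-15\right) = 105$)
$r{\left(R,N \right)} = \frac{9}{N} + \frac{N}{105}$ ($r{\left(R,N \right)} = \frac{N}{105} + \frac{9}{N} = \frac{9}{N} + \frac{N}{105}$)
$1103 - 376 r{\left(-9,37 \right)} = 1103 - 376 \left(\frac{9}{37} + \frac{1}{105} \cdot 37\right) = 1103 - 376 \left(9 \cdot \frac{1}{37} + \frac{37}{105}\right) = 1103 - 376 \left(\frac{9}{37} + \frac{37}{105}\right) = 1103 - \frac{870064}{3885} = \frac{3415091}{3885}$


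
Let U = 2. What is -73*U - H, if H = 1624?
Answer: -1770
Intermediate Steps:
-73*U - H = -73*2 - 1*1624 = -146 - 1624 = -1770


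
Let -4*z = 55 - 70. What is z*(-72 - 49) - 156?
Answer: -2439/4 ≈ -609.75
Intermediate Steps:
z = 15/4 (z = -(55 - 70)/4 = -¼*(-15) = 15/4 ≈ 3.7500)
z*(-72 - 49) - 156 = 15*(-72 - 49)/4 - 156 = (15/4)*(-121) - 156 = -1815/4 - 156 = -2439/4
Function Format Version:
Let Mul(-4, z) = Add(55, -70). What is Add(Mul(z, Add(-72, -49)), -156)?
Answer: Rational(-2439, 4) ≈ -609.75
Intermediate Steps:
z = Rational(15, 4) (z = Mul(Rational(-1, 4), Add(55, -70)) = Mul(Rational(-1, 4), -15) = Rational(15, 4) ≈ 3.7500)
Add(Mul(z, Add(-72, -49)), -156) = Add(Mul(Rational(15, 4), Add(-72, -49)), -156) = Add(Mul(Rational(15, 4), -121), -156) = Add(Rational(-1815, 4), -156) = Rational(-2439, 4)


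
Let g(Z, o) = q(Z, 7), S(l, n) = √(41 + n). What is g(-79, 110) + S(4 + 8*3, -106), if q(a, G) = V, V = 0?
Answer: I*√65 ≈ 8.0623*I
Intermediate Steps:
q(a, G) = 0
g(Z, o) = 0
g(-79, 110) + S(4 + 8*3, -106) = 0 + √(41 - 106) = 0 + √(-65) = 0 + I*√65 = I*√65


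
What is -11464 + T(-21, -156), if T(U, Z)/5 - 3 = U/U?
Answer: -11444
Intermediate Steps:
T(U, Z) = 20 (T(U, Z) = 15 + 5*(U/U) = 15 + 5*1 = 15 + 5 = 20)
-11464 + T(-21, -156) = -11464 + 20 = -11444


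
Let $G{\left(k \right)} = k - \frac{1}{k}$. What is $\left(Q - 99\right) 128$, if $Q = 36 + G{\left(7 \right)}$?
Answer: $- \frac{50304}{7} \approx -7186.3$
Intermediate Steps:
$Q = \frac{300}{7}$ ($Q = 36 + \left(7 - \frac{1}{7}\right) = 36 + \frac{48}{7} = \frac{300}{7} \approx 42.857$)
$\left(Q - 99\right) 128 = \left(\frac{300}{7} - 99\right) 128 = \left(- \frac{393}{7}\right) 128 = - \frac{50304}{7}$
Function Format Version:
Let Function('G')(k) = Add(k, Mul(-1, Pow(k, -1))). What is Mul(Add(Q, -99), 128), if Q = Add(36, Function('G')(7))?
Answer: Rational(-50304, 7) ≈ -7186.3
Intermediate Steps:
Q = Rational(300, 7) (Q = Add(36, Add(7, Mul(-1, Pow(7, -1)))) = Add(36, Add(7, Mul(-1, Rational(1, 7)))) = Add(36, Add(7, Rational(-1, 7))) = Add(36, Rational(48, 7)) = Rational(300, 7) ≈ 42.857)
Mul(Add(Q, -99), 128) = Mul(Add(Rational(300, 7), -99), 128) = Mul(Rational(-393, 7), 128) = Rational(-50304, 7)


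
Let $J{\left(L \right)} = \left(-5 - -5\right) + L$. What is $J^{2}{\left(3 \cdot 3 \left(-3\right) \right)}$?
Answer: $729$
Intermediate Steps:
$J{\left(L \right)} = L$ ($J{\left(L \right)} = \left(-5 + 5\right) + L = 0 + L = L$)
$J^{2}{\left(3 \cdot 3 \left(-3\right) \right)} = \left(3 \cdot 3 \left(-3\right)\right)^{2} = \left(9 \left(-3\right)\right)^{2} = \left(-27\right)^{2} = 729$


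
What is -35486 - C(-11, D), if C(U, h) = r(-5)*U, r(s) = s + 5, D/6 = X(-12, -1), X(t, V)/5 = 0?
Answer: -35486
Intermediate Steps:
X(t, V) = 0 (X(t, V) = 5*0 = 0)
D = 0 (D = 6*0 = 0)
r(s) = 5 + s
C(U, h) = 0 (C(U, h) = (5 - 5)*U = 0*U = 0)
-35486 - C(-11, D) = -35486 - 1*0 = -35486 + 0 = -35486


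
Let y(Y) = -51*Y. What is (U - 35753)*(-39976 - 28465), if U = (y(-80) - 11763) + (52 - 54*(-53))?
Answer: 2773366202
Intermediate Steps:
U = -4769 (U = (-51*(-80) - 11763) + (52 - 54*(-53)) = (4080 - 11763) + (52 + 2862) = -7683 + 2914 = -4769)
(U - 35753)*(-39976 - 28465) = (-4769 - 35753)*(-39976 - 28465) = -40522*(-68441) = 2773366202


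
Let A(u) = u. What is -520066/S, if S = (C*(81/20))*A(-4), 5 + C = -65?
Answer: -260033/567 ≈ -458.61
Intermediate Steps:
C = -70 (C = -5 - 65 = -70)
S = 1134 (S = -5670/20*(-4) = -70*81/20*(-4) = -567/2*(-4) = 1134)
-520066/S = -520066/1134 = -520066*1/1134 = -260033/567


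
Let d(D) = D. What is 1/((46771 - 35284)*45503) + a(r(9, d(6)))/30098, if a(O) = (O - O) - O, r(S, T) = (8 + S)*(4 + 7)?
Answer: -97743553609/15732012740178 ≈ -0.0062130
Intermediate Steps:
r(S, T) = 88 + 11*S (r(S, T) = (8 + S)*11 = 88 + 11*S)
a(O) = -O (a(O) = 0 - O = -O)
1/((46771 - 35284)*45503) + a(r(9, d(6)))/30098 = 1/((46771 - 35284)*45503) - (88 + 11*9)/30098 = (1/45503)/11487 - (88 + 99)*(1/30098) = (1/11487)*(1/45503) - 1*187*(1/30098) = 1/522692961 - 187*1/30098 = 1/522692961 - 187/30098 = -97743553609/15732012740178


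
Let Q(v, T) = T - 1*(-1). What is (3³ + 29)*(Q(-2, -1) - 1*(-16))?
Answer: 896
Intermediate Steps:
Q(v, T) = 1 + T (Q(v, T) = T + 1 = 1 + T)
(3³ + 29)*(Q(-2, -1) - 1*(-16)) = (3³ + 29)*((1 - 1) - 1*(-16)) = (27 + 29)*(0 + 16) = 56*16 = 896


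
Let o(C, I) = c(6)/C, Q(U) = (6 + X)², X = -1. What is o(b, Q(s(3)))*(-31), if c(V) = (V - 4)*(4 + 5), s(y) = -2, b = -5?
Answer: 558/5 ≈ 111.60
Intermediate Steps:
Q(U) = 25 (Q(U) = (6 - 1)² = 5² = 25)
c(V) = -36 + 9*V (c(V) = (-4 + V)*9 = -36 + 9*V)
o(C, I) = 18/C (o(C, I) = (-36 + 9*6)/C = (-36 + 54)/C = 18/C)
o(b, Q(s(3)))*(-31) = (18/(-5))*(-31) = (18*(-⅕))*(-31) = -18/5*(-31) = 558/5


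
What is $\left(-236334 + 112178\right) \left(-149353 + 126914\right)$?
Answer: $2785936484$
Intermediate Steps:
$\left(-236334 + 112178\right) \left(-149353 + 126914\right) = \left(-124156\right) \left(-22439\right) = 2785936484$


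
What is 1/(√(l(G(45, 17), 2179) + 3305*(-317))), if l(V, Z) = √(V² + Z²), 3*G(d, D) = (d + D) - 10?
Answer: -I*√3/√(3143055 - √42735073) ≈ -0.00097799*I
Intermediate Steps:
G(d, D) = -10/3 + D/3 + d/3 (G(d, D) = ((d + D) - 10)/3 = ((D + d) - 10)/3 = (-10 + D + d)/3 = -10/3 + D/3 + d/3)
1/(√(l(G(45, 17), 2179) + 3305*(-317))) = 1/(√(√((-10/3 + (⅓)*17 + (⅓)*45)² + 2179²) + 3305*(-317))) = 1/(√(√((-10/3 + 17/3 + 15)² + 4748041) - 1047685)) = 1/(√(√((52/3)² + 4748041) - 1047685)) = 1/(√(√(2704/9 + 4748041) - 1047685)) = 1/(√(√(42735073/9) - 1047685)) = 1/(√(√42735073/3 - 1047685)) = 1/(√(-1047685 + √42735073/3)) = (-1047685 + √42735073/3)^(-½)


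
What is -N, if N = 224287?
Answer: -224287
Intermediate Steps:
-N = -1*224287 = -224287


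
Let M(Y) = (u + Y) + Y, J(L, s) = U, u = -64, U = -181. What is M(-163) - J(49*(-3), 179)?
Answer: -209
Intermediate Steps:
J(L, s) = -181
M(Y) = -64 + 2*Y (M(Y) = (-64 + Y) + Y = -64 + 2*Y)
M(-163) - J(49*(-3), 179) = (-64 + 2*(-163)) - 1*(-181) = (-64 - 326) + 181 = -390 + 181 = -209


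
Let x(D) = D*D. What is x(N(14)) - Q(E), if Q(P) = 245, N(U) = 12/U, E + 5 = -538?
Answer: -11969/49 ≈ -244.27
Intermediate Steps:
E = -543 (E = -5 - 538 = -543)
x(D) = D**2
x(N(14)) - Q(E) = (12/14)**2 - 1*245 = (12*(1/14))**2 - 245 = (6/7)**2 - 245 = 36/49 - 245 = -11969/49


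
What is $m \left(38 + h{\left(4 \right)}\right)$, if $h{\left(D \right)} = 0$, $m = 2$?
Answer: $76$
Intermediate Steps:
$m \left(38 + h{\left(4 \right)}\right) = 2 \left(38 + 0\right) = 2 \cdot 38 = 76$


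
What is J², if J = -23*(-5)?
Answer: 13225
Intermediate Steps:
J = 115
J² = 115² = 13225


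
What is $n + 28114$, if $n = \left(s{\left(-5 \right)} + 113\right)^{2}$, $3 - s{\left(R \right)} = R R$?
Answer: $36395$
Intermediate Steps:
$s{\left(R \right)} = 3 - R^{2}$ ($s{\left(R \right)} = 3 - R R = 3 - R^{2}$)
$n = 8281$ ($n = \left(\left(3 - \left(-5\right)^{2}\right) + 113\right)^{2} = \left(\left(3 - 25\right) + 113\right)^{2} = \left(-22 + 113\right)^{2} = 91^{2} = 8281$)
$n + 28114 = 8281 + 28114 = 36395$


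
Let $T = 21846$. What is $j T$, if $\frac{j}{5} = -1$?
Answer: $-109230$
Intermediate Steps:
$j = -5$ ($j = 5 \left(-1\right) = -5$)
$j T = \left(-5\right) 21846 = -109230$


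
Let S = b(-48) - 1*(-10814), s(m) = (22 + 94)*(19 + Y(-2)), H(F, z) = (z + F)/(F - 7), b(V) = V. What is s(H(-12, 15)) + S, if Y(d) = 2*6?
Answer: 14362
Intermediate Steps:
Y(d) = 12
H(F, z) = (F + z)/(-7 + F)
s(m) = 3596 (s(m) = (22 + 94)*(19 + 12) = 116*31 = 3596)
S = 10766 (S = -48 - 1*(-10814) = -48 + 10814 = 10766)
s(H(-12, 15)) + S = 3596 + 10766 = 14362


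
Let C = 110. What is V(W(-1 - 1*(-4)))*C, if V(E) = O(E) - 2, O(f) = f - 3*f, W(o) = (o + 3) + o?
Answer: -2200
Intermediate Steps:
W(o) = 3 + 2*o (W(o) = (3 + o) + o = 3 + 2*o)
O(f) = -2*f
V(E) = -2 - 2*E (V(E) = -2*E - 2 = -2 - 2*E)
V(W(-1 - 1*(-4)))*C = (-2 - 2*(3 + 2*(-1 - 1*(-4))))*110 = (-2 - 2*(3 + 2*(-1 + 4)))*110 = (-2 - 2*(3 + 2*3))*110 = (-2 - 2*(3 + 6))*110 = (-2 - 2*9)*110 = (-2 - 18)*110 = -20*110 = -2200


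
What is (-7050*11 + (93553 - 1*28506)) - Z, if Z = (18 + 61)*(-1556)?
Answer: 110421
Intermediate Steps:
Z = -122924 (Z = 79*(-1556) = -122924)
(-7050*11 + (93553 - 1*28506)) - Z = (-7050*11 + (93553 - 1*28506)) - 1*(-122924) = (-77550 + (93553 - 28506)) + 122924 = (-77550 + 65047) + 122924 = -12503 + 122924 = 110421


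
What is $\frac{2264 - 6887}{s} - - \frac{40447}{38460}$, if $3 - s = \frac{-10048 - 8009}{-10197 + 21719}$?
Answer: $- \frac{227387760031}{224875620} \approx -1011.2$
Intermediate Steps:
$s = \frac{52623}{11522}$ ($s = 3 - \frac{-10048 - 8009}{-10197 + 21719} = 3 - - \frac{18057}{11522} = 3 + \frac{18057}{11522} = \frac{52623}{11522} \approx 4.5672$)
$\frac{2264 - 6887}{s} - - \frac{40447}{38460} = \frac{2264 - 6887}{\frac{52623}{11522}} - - \frac{40447}{38460} = \left(-4623\right) \frac{11522}{52623} - \left(-40447\right) \frac{1}{38460} = - \frac{17755402}{17541} - - \frac{40447}{38460} = - \frac{17755402}{17541} + \frac{40447}{38460} = - \frac{227387760031}{224875620}$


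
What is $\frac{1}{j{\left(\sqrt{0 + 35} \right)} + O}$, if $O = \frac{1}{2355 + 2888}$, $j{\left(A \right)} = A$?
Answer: $- \frac{5243}{962116714} + \frac{27489049 \sqrt{35}}{962116714} \approx 0.16903$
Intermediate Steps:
$O = \frac{1}{5243} \approx 0.00019073$
$\frac{1}{j{\left(\sqrt{0 + 35} \right)} + O} = \frac{1}{\sqrt{0 + 35} + \frac{1}{5243}} = \frac{1}{\sqrt{35} + \frac{1}{5243}} = \frac{1}{\frac{1}{5243} + \sqrt{35}}$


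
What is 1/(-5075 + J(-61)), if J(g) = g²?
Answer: -1/1354 ≈ -0.00073855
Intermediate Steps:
1/(-5075 + J(-61)) = 1/(-5075 + (-61)²) = 1/(-5075 + 3721) = 1/(-1354) = -1/1354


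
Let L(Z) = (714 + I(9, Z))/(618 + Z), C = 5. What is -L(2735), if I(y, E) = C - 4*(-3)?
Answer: -731/3353 ≈ -0.21801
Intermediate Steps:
I(y, E) = 17 (I(y, E) = 5 - 4*(-3) = 5 + 12 = 17)
L(Z) = 731/(618 + Z) (L(Z) = (714 + 17)/(618 + Z) = 731/(618 + Z))
-L(2735) = -731/(618 + 2735) = -731/3353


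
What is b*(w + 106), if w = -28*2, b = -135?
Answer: -6750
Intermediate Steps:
w = -56
b*(w + 106) = -135*(-56 + 106) = -135*50 = -6750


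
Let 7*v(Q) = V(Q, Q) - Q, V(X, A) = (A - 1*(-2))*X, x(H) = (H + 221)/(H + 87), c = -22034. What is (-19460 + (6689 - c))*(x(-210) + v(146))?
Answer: 3493142141/123 ≈ 2.8400e+7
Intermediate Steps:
x(H) = (221 + H)/(87 + H)
V(X, A) = X*(2 + A) (V(X, A) = (A + 2)*X = (2 + A)*X = X*(2 + A))
v(Q) = -Q/7 + Q*(2 + Q)/7 (v(Q) = (Q*(2 + Q) - Q)/7 = (-Q + Q*(2 + Q))/7 = -Q/7 + Q*(2 + Q)/7)
(-19460 + (6689 - c))*(x(-210) + v(146)) = (-19460 + (6689 - 1*(-22034)))*((221 - 210)/(87 - 210) + (⅐)*146*(1 + 146)) = (-19460 + (6689 + 22034))*(11/(-123) + (⅐)*146*147) = (-19460 + 28723)*(-1/123*11 + 3066) = 9263*(-11/123 + 3066) = 9263*(377107/123) = 3493142141/123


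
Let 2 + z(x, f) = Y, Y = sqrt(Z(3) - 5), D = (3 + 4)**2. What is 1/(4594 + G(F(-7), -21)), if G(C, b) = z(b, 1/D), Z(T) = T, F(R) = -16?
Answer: 2296/10543233 - I*sqrt(2)/21086466 ≈ 0.00021777 - 6.7067e-8*I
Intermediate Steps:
D = 49 (D = 7**2 = 49)
Y = I*sqrt(2) (Y = sqrt(3 - 5) = sqrt(-2) = I*sqrt(2) ≈ 1.4142*I)
z(x, f) = -2 + I*sqrt(2)
G(C, b) = -2 + I*sqrt(2)
1/(4594 + G(F(-7), -21)) = 1/(4594 + (-2 + I*sqrt(2))) = 1/(4592 + I*sqrt(2))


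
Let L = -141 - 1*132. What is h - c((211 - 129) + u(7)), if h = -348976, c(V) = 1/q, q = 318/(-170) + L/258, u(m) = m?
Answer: -7471219874/21409 ≈ -3.4898e+5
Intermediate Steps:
L = -273 (L = -141 - 132 = -273)
q = -21409/7310 (q = 318/(-170) - 273/258 = 318*(-1/170) - 273*1/258 = -159/85 - 91/86 = -21409/7310 ≈ -2.9287)
c(V) = -7310/21409 (c(V) = 1/(-21409/7310) = -7310/21409)
h - c((211 - 129) + u(7)) = -348976 - 1*(-7310/21409) = -348976 + 7310/21409 = -7471219874/21409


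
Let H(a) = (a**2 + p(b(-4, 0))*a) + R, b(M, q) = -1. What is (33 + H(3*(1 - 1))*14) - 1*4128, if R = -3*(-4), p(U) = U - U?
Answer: -3927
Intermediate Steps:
p(U) = 0
R = 12
H(a) = 12 + a**2 (H(a) = (a**2 + 0*a) + 12 = (a**2 + 0) + 12 = a**2 + 12 = 12 + a**2)
(33 + H(3*(1 - 1))*14) - 1*4128 = (33 + (12 + (3*(1 - 1))**2)*14) - 1*4128 = (33 + (12 + (3*0)**2)*14) - 4128 = (33 + (12 + 0**2)*14) - 4128 = (33 + (12 + 0)*14) - 4128 = (33 + 12*14) - 4128 = (33 + 168) - 4128 = 201 - 4128 = -3927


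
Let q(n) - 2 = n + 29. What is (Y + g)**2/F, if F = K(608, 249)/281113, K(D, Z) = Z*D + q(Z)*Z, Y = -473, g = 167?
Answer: 731174913/6142 ≈ 1.1905e+5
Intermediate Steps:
q(n) = 31 + n (q(n) = 2 + (n + 29) = 2 + (29 + n) = 31 + n)
K(D, Z) = D*Z + Z*(31 + Z) (K(D, Z) = Z*D + (31 + Z)*Z = D*Z + Z*(31 + Z))
F = 221112/281113 (F = (249*(31 + 608 + 249))/281113 = (249*888)*(1/281113) = 221112*(1/281113) = 221112/281113 ≈ 0.78656)
(Y + g)**2/F = (-473 + 167)**2/(221112/281113) = (-306)**2*(281113/221112) = 93636*(281113/221112) = 731174913/6142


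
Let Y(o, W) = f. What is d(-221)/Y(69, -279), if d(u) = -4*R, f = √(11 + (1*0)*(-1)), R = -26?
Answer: 104*√11/11 ≈ 31.357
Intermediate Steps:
f = √11 (f = √(11 + 0*(-1)) = √(11 + 0) = √11 ≈ 3.3166)
Y(o, W) = √11
d(u) = 104 (d(u) = -4*(-26) = 104)
d(-221)/Y(69, -279) = 104/(√11) = 104*(√11/11) = 104*√11/11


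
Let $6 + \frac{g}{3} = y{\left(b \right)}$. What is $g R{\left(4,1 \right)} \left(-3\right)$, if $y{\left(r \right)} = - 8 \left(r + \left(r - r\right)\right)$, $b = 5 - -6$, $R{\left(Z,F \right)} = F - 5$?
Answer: $-3384$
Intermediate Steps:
$R{\left(Z,F \right)} = -5 + F$
$b = 11$ ($b = 5 + 6 = 11$)
$y{\left(r \right)} = - 8 r$ ($y{\left(r \right)} = - 8 \left(r + 0\right) = - 8 r$)
$g = -282$ ($g = -18 + 3 \left(\left(-8\right) 11\right) = -18 + 3 \left(-88\right) = -18 - 264 = -282$)
$g R{\left(4,1 \right)} \left(-3\right) = - 282 \left(-5 + 1\right) \left(-3\right) = - 282 \left(\left(-4\right) \left(-3\right)\right) = \left(-282\right) 12 = -3384$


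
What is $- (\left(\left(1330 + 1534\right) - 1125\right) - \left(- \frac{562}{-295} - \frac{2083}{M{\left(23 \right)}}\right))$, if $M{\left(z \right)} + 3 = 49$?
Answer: $- \frac{24186863}{13570} \approx -1782.4$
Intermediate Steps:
$M{\left(z \right)} = 46$ ($M{\left(z \right)} = -3 + 49 = 46$)
$- (\left(\left(1330 + 1534\right) - 1125\right) - \left(- \frac{562}{-295} - \frac{2083}{M{\left(23 \right)}}\right)) = - (\left(\left(1330 + 1534\right) - 1125\right) - \left(- \frac{562}{-295} - \frac{2083}{46}\right)) = - (\left(2864 - 1125\right) - \left(\left(-562\right) \left(- \frac{1}{295}\right) - \frac{2083}{46}\right)) = - (1739 - \left(\frac{562}{295} - \frac{2083}{46}\right)) = - (1739 - - \frac{588633}{13570}) = - (1739 + \frac{588633}{13570}) = \left(-1\right) \frac{24186863}{13570} = - \frac{24186863}{13570}$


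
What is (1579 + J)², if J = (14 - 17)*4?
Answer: 2455489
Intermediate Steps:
J = -12 (J = -3*4 = -12)
(1579 + J)² = (1579 - 12)² = 1567² = 2455489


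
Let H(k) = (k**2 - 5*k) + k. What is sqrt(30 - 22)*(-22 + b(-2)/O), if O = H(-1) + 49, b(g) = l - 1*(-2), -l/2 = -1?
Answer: -1184*sqrt(2)/27 ≈ -62.016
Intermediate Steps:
l = 2 (l = -2*(-1) = 2)
H(k) = k**2 - 4*k
b(g) = 4 (b(g) = 2 - 1*(-2) = 2 + 2 = 4)
O = 54 (O = -(-4 - 1) + 49 = -1*(-5) + 49 = 5 + 49 = 54)
sqrt(30 - 22)*(-22 + b(-2)/O) = sqrt(30 - 22)*(-22 + 4/54) = sqrt(8)*(-22 + 4*(1/54)) = (2*sqrt(2))*(-22 + 2/27) = (2*sqrt(2))*(-592/27) = -1184*sqrt(2)/27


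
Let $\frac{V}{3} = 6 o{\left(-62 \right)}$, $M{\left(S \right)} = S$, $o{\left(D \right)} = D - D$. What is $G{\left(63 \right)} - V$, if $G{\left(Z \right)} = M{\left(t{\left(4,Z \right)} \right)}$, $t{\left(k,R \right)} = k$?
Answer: $4$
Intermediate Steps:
$o{\left(D \right)} = 0$
$G{\left(Z \right)} = 4$
$V = 0$ ($V = 3 \cdot 6 \cdot 0 = 3 \cdot 0 = 0$)
$G{\left(63 \right)} - V = 4 - 0 = 4 + 0 = 4$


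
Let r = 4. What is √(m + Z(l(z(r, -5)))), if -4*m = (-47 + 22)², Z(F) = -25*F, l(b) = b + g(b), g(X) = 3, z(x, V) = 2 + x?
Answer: 5*I*√61/2 ≈ 19.526*I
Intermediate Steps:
l(b) = 3 + b (l(b) = b + 3 = 3 + b)
m = -625/4 (m = -(-47 + 22)²/4 = -¼*(-25)² = -¼*625 = -625/4 ≈ -156.25)
√(m + Z(l(z(r, -5)))) = √(-625/4 - 25*(3 + (2 + 4))) = √(-625/4 - 25*(3 + 6)) = √(-625/4 - 25*9) = √(-625/4 - 225) = √(-1525/4) = 5*I*√61/2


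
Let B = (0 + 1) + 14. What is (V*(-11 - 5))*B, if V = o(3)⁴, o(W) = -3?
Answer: -19440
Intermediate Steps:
B = 15 (B = 1 + 14 = 15)
V = 81 (V = (-3)⁴ = 81)
(V*(-11 - 5))*B = (81*(-11 - 5))*15 = (81*(-16))*15 = -1296*15 = -19440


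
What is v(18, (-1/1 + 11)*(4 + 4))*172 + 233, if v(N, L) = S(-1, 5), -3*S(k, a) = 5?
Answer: -161/3 ≈ -53.667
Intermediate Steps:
S(k, a) = -5/3 (S(k, a) = -⅓*5 = -5/3)
v(N, L) = -5/3
v(18, (-1/1 + 11)*(4 + 4))*172 + 233 = -5/3*172 + 233 = -860/3 + 233 = -161/3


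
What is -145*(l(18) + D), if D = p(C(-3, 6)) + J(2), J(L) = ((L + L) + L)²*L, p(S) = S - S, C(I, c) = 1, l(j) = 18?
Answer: -13050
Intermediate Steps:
p(S) = 0
J(L) = 9*L³ (J(L) = (2*L + L)²*L = (3*L)²*L = (9*L²)*L = 9*L³)
D = 72 (D = 0 + 9*2³ = 0 + 9*8 = 0 + 72 = 72)
-145*(l(18) + D) = -145*(18 + 72) = -145*90 = -13050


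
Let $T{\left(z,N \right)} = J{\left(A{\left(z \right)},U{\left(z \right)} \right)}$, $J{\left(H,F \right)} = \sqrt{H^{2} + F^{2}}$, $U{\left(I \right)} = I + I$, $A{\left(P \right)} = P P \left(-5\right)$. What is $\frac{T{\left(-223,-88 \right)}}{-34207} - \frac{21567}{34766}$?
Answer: $- \frac{21567}{34766} - \frac{223 \sqrt{1243229}}{34207} \approx -7.8892$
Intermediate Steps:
$A{\left(P \right)} = - 5 P^{2}$ ($A{\left(P \right)} = P^{2} \left(-5\right) = - 5 P^{2}$)
$U{\left(I \right)} = 2 I$
$J{\left(H,F \right)} = \sqrt{F^{2} + H^{2}}$
$T{\left(z,N \right)} = \sqrt{4 z^{2} + 25 z^{4}}$ ($T{\left(z,N \right)} = \sqrt{\left(2 z\right)^{2} + \left(- 5 z^{2}\right)^{2}} = \sqrt{4 z^{2} + 25 z^{4}}$)
$\frac{T{\left(-223,-88 \right)}}{-34207} - \frac{21567}{34766} = \frac{\sqrt{\left(-223\right)^{2} \left(4 + 25 \left(-223\right)^{2}\right)}}{-34207} - \frac{21567}{34766} = \sqrt{49729 \left(4 + 25 \cdot 49729\right)} \left(- \frac{1}{34207}\right) - \frac{21567}{34766} = \sqrt{49729 \left(4 + 1243225\right)} \left(- \frac{1}{34207}\right) - \frac{21567}{34766} = \sqrt{49729 \cdot 1243229} \left(- \frac{1}{34207}\right) - \frac{21567}{34766} = \sqrt{61824534941} \left(- \frac{1}{34207}\right) - \frac{21567}{34766} = 223 \sqrt{1243229} \left(- \frac{1}{34207}\right) - \frac{21567}{34766} = - \frac{223 \sqrt{1243229}}{34207} - \frac{21567}{34766} = - \frac{21567}{34766} - \frac{223 \sqrt{1243229}}{34207}$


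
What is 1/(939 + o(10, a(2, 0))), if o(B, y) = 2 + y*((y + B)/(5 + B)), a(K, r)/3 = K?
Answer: 5/4737 ≈ 0.0010555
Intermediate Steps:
a(K, r) = 3*K
o(B, y) = 2 + y*(B + y)/(5 + B) (o(B, y) = 2 + y*((B + y)/(5 + B)) = 2 + y*(B + y)/(5 + B))
1/(939 + o(10, a(2, 0))) = 1/(939 + (10 + (3*2)² + 2*10 + 10*(3*2))/(5 + 10)) = 1/(939 + (10 + 6² + 20 + 10*6)/15) = 1/(939 + (10 + 36 + 20 + 60)/15) = 1/(939 + (1/15)*126) = 1/(939 + 42/5) = 1/(4737/5) = 5/4737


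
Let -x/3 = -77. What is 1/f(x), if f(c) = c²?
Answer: 1/53361 ≈ 1.8740e-5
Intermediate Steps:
x = 231 (x = -3*(-77) = 231)
1/f(x) = 1/(231²) = 1/53361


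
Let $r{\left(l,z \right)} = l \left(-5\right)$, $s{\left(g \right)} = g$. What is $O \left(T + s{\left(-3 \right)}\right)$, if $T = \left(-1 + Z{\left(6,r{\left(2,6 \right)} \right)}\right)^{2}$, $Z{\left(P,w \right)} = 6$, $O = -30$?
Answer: $-660$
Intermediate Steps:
$r{\left(l,z \right)} = - 5 l$
$T = 25$ ($T = \left(-1 + 6\right)^{2} = 5^{2} = 25$)
$O \left(T + s{\left(-3 \right)}\right) = - 30 \left(25 - 3\right) = \left(-30\right) 22 = -660$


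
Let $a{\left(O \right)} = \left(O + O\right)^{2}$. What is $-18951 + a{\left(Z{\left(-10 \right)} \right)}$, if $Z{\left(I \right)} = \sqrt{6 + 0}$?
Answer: $-18927$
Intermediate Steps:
$Z{\left(I \right)} = \sqrt{6}$
$a{\left(O \right)} = 4 O^{2}$ ($a{\left(O \right)} = \left(2 O\right)^{2} = 4 O^{2}$)
$-18951 + a{\left(Z{\left(-10 \right)} \right)} = -18951 + 4 \left(\sqrt{6}\right)^{2} = -18951 + 4 \cdot 6 = -18951 + 24 = -18927$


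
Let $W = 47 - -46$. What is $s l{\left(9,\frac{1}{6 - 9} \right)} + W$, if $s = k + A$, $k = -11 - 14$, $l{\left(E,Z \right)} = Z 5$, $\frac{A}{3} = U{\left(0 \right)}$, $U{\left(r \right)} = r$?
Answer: $\frac{404}{3} \approx 134.67$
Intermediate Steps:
$W = 93$ ($W = 47 + 46 = 93$)
$A = 0$ ($A = 3 \cdot 0 = 0$)
$l{\left(E,Z \right)} = 5 Z$
$k = -25$ ($k = -11 - 14 = -25$)
$s = -25$ ($s = -25 + 0 = -25$)
$s l{\left(9,\frac{1}{6 - 9} \right)} + W = - 25 \frac{5}{6 - 9} + 93 = - 25 \frac{5}{-3} + 93 = - 25 \cdot 5 \left(- \frac{1}{3}\right) + 93 = \left(-25\right) \left(- \frac{5}{3}\right) + 93 = \frac{125}{3} + 93 = \frac{404}{3}$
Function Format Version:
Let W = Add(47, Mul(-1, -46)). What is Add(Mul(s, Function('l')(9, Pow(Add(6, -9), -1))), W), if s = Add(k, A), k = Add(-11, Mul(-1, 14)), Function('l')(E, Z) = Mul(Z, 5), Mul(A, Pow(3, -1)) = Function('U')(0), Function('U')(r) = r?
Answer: Rational(404, 3) ≈ 134.67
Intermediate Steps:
W = 93 (W = Add(47, 46) = 93)
A = 0 (A = Mul(3, 0) = 0)
Function('l')(E, Z) = Mul(5, Z)
k = -25 (k = Add(-11, -14) = -25)
s = -25 (s = Add(-25, 0) = -25)
Add(Mul(s, Function('l')(9, Pow(Add(6, -9), -1))), W) = Add(Mul(-25, Mul(5, Pow(Add(6, -9), -1))), 93) = Add(Mul(-25, Mul(5, Pow(-3, -1))), 93) = Add(Mul(-25, Mul(5, Rational(-1, 3))), 93) = Add(Mul(-25, Rational(-5, 3)), 93) = Add(Rational(125, 3), 93) = Rational(404, 3)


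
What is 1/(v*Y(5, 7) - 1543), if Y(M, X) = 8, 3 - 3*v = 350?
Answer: -3/7405 ≈ -0.00040513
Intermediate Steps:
v = -347/3 (v = 1 - ⅓*350 = 1 - 350/3 = -347/3 ≈ -115.67)
1/(v*Y(5, 7) - 1543) = 1/(-347/3*8 - 1543) = 1/(-2776/3 - 1543) = 1/(-7405/3) = -3/7405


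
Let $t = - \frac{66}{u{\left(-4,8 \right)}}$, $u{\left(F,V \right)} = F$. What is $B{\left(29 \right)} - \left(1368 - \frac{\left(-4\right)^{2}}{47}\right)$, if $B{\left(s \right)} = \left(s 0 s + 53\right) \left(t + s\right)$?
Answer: $\frac{98121}{94} \approx 1043.8$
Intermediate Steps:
$t = \frac{33}{2}$ ($t = - \frac{66}{-4} = \left(-66\right) \left(- \frac{1}{4}\right) = \frac{33}{2} \approx 16.5$)
$B{\left(s \right)} = \frac{1749}{2} + 53 s$ ($B{\left(s \right)} = \left(s 0 s + 53\right) \left(\frac{33}{2} + s\right) = \left(0 s + 53\right) \left(\frac{33}{2} + s\right) = \left(0 + 53\right) \left(\frac{33}{2} + s\right) = 53 \left(\frac{33}{2} + s\right) = \frac{1749}{2} + 53 s$)
$B{\left(29 \right)} - \left(1368 - \frac{\left(-4\right)^{2}}{47}\right) = \left(\frac{1749}{2} + 53 \cdot 29\right) - \left(1368 - \frac{\left(-4\right)^{2}}{47}\right) = \left(\frac{1749}{2} + 1537\right) + \left(16 \cdot \frac{1}{47} - 1368\right) = \frac{4823}{2} + \left(\frac{16}{47} - 1368\right) = \frac{4823}{2} - \frac{64280}{47} = \frac{98121}{94}$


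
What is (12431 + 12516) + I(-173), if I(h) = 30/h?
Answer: 4315801/173 ≈ 24947.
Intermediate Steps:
(12431 + 12516) + I(-173) = (12431 + 12516) + 30/(-173) = 24947 + 30*(-1/173) = 24947 - 30/173 = 4315801/173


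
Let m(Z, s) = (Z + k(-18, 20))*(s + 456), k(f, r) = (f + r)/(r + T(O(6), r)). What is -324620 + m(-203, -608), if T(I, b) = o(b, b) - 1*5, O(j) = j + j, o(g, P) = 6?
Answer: -6169348/21 ≈ -2.9378e+5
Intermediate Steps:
O(j) = 2*j
T(I, b) = 1 (T(I, b) = 6 - 1*5 = 6 - 5 = 1)
k(f, r) = (f + r)/(1 + r) (k(f, r) = (f + r)/(r + 1) = (f + r)/(1 + r))
m(Z, s) = (456 + s)*(2/21 + Z) (m(Z, s) = (Z + (-18 + 20)/(1 + 20))*(s + 456) = (Z + 2/21)*(456 + s) = (2/21 + Z)*(456 + s) = (456 + s)*(2/21 + Z))
-324620 + m(-203, -608) = -324620 + (304/7 + 456*(-203) + (2/21)*(-608) - 203*(-608)) = -324620 + (304/7 - 92568 - 1216/21 + 123424) = -324620 + 647672/21 = -6169348/21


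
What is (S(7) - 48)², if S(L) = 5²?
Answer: 529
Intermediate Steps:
S(L) = 25
(S(7) - 48)² = (25 - 48)² = (-23)² = 529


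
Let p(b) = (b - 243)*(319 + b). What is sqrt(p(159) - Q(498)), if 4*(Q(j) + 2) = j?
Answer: I*sqrt(161098)/2 ≈ 200.69*I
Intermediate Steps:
Q(j) = -2 + j/4
p(b) = (-243 + b)*(319 + b)
sqrt(p(159) - Q(498)) = sqrt((-77517 + 159**2 + 76*159) - (-2 + (1/4)*498)) = sqrt((-77517 + 25281 + 12084) - (-2 + 249/2)) = sqrt(-40152 - 1*245/2) = sqrt(-40152 - 245/2) = sqrt(-80549/2) = I*sqrt(161098)/2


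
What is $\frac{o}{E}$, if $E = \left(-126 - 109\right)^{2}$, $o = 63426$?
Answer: $\frac{63426}{55225} \approx 1.1485$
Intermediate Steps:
$E = 55225$ ($E = \left(-235\right)^{2} = 55225$)
$\frac{o}{E} = \frac{63426}{55225}$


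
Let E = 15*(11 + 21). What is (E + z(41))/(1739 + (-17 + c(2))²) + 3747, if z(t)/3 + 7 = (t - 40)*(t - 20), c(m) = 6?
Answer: 1161657/310 ≈ 3747.3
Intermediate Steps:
z(t) = -21 + 3*(-40 + t)*(-20 + t) (z(t) = -21 + 3*((t - 40)*(t - 20)) = -21 + 3*((-40 + t)*(-20 + t)) = -21 + 3*(-40 + t)*(-20 + t))
E = 480 (E = 15*32 = 480)
(E + z(41))/(1739 + (-17 + c(2))²) + 3747 = (480 + (2379 - 180*41 + 3*41²))/(1739 + (-17 + 6)²) + 3747 = (480 + (2379 - 7380 + 3*1681))/(1739 + (-11)²) + 3747 = (480 + (2379 - 7380 + 5043))/(1739 + 121) + 3747 = (480 + 42)/1860 + 3747 = 522*(1/1860) + 3747 = 87/310 + 3747 = 1161657/310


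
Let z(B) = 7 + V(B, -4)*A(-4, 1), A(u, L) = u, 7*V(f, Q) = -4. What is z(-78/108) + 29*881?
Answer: 178908/7 ≈ 25558.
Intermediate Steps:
V(f, Q) = -4/7 (V(f, Q) = (1/7)*(-4) = -4/7)
z(B) = 65/7 (z(B) = 7 - 4/7*(-4) = 7 + 16/7 = 65/7)
z(-78/108) + 29*881 = 65/7 + 29*881 = 65/7 + 25549 = 178908/7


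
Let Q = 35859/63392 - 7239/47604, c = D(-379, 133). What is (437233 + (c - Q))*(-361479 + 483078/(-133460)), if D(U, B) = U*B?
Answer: -469299820760641491460983/3356199550144 ≈ -1.3983e+11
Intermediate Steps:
D(U, B) = B*U
c = -50407 (c = 133*(-379) = -50407)
Q = 104011429/251476064 (Q = 35859*(1/63392) - 7239*1/47604 = 35859/63392 - 2413/15868 = 104011429/251476064 ≈ 0.41360)
(437233 + (c - Q))*(-361479 + 483078/(-133460)) = (437233 + (-50407 - 1*104011429/251476064))*(-361479 + 483078/(-133460)) = (437233 + (-50407 - 104011429/251476064))*(-361479 + 483078*(-1/133460)) = (437233 - 12676257969477/251476064)*(-361479 - 241539/66730) = (97277375921435/251476064)*(-24121735209/66730) = -469299820760641491460983/3356199550144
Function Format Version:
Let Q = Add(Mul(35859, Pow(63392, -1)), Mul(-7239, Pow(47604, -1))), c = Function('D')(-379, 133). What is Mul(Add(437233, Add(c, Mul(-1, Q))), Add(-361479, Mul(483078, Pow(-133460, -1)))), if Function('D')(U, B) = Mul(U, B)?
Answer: Rational(-469299820760641491460983, 3356199550144) ≈ -1.3983e+11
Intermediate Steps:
Function('D')(U, B) = Mul(B, U)
c = -50407 (c = Mul(133, -379) = -50407)
Q = Rational(104011429, 251476064) (Q = Add(Mul(35859, Rational(1, 63392)), Mul(-7239, Rational(1, 47604))) = Add(Rational(35859, 63392), Rational(-2413, 15868)) = Rational(104011429, 251476064) ≈ 0.41360)
Mul(Add(437233, Add(c, Mul(-1, Q))), Add(-361479, Mul(483078, Pow(-133460, -1)))) = Mul(Add(437233, Add(-50407, Mul(-1, Rational(104011429, 251476064)))), Add(-361479, Mul(483078, Pow(-133460, -1)))) = Mul(Add(437233, Add(-50407, Rational(-104011429, 251476064))), Add(-361479, Mul(483078, Rational(-1, 133460)))) = Mul(Add(437233, Rational(-12676257969477, 251476064)), Add(-361479, Rational(-241539, 66730))) = Mul(Rational(97277375921435, 251476064), Rational(-24121735209, 66730)) = Rational(-469299820760641491460983, 3356199550144)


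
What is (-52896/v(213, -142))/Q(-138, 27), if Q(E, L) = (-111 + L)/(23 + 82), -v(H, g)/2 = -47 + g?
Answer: 11020/63 ≈ 174.92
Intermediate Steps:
v(H, g) = 94 - 2*g (v(H, g) = -2*(-47 + g) = 94 - 2*g)
Q(E, L) = -37/35 + L/105 (Q(E, L) = (-111 + L)/105 = (-111 + L)*(1/105) = -37/35 + L/105)
(-52896/v(213, -142))/Q(-138, 27) = (-52896/(94 - 2*(-142)))/(-37/35 + (1/105)*27) = (-52896/(94 + 284))/(-37/35 + 9/35) = (-52896/378)/(-⅘) = -52896*1/378*(-5/4) = -8816/63*(-5/4) = 11020/63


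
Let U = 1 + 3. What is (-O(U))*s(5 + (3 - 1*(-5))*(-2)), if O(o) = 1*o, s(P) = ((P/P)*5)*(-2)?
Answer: 40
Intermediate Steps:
U = 4
s(P) = -10 (s(P) = (1*5)*(-2) = 5*(-2) = -10)
O(o) = o
(-O(U))*s(5 + (3 - 1*(-5))*(-2)) = -1*4*(-10) = -4*(-10) = 40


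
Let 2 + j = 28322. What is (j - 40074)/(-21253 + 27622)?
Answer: -3918/2123 ≈ -1.8455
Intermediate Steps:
j = 28320 (j = -2 + 28322 = 28320)
(j - 40074)/(-21253 + 27622) = (28320 - 40074)/(-21253 + 27622) = -11754/6369 = -11754*1/6369 = -3918/2123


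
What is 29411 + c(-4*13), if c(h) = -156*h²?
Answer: -392413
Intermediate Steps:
29411 + c(-4*13) = 29411 - 156*(-4*13)² = 29411 - 156*(-52)² = 29411 - 156*2704 = 29411 - 421824 = -392413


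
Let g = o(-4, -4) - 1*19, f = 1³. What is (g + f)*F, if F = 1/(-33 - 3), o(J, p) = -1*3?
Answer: 7/12 ≈ 0.58333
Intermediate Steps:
o(J, p) = -3
f = 1
g = -22 (g = -3 - 1*19 = -3 - 19 = -22)
F = -1/36 (F = 1/(-36) = -1/36 ≈ -0.027778)
(g + f)*F = (-22 + 1)*(-1/36) = -21*(-1/36) = 7/12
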